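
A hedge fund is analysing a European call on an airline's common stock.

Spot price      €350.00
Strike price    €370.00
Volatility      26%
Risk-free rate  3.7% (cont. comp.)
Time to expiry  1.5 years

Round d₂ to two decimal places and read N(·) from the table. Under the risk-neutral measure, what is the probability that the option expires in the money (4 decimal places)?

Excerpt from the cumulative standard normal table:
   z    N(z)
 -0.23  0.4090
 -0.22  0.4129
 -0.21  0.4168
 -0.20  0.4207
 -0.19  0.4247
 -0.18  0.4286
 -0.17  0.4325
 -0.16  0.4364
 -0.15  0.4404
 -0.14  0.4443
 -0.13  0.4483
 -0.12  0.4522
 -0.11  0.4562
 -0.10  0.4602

0.4364

σ√T = 0.26·√1.5 = 0.3184
d₁ = [ln(350/370) + (0.037 + 0.26²/2)·1.5] / 0.3184 = [-0.0556 + 0.1062] / 0.3184 = 0.1590 → 0.16
d₂ = d₁ − σ√T = 0.1590 − 0.3184 = -0.1594 → -0.16
Risk-neutral Pr[S_T > K] = N(d₂) = N(-0.16) = 0.4364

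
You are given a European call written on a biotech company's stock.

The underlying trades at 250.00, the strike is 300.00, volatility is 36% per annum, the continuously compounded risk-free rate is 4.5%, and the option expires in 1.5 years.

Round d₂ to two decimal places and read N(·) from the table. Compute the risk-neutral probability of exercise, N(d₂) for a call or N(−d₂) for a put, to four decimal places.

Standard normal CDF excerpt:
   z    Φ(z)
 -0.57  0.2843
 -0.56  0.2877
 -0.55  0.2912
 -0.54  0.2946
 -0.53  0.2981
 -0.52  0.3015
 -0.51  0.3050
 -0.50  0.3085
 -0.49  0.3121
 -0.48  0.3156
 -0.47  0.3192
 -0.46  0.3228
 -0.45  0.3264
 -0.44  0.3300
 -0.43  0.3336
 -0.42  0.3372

T = 1.5;  σ√T = 0.4409
ln(S/K) + (r + σ²/2)T = ln(250/300) + (0.045 + 0.36²/2)·1.5 = -0.1823 + 0.1647 = -0.0176
d₁ = -0.0176 / 0.4409 = -0.0400 ≈ -0.04
d₂ = d₁ − σ√T = -0.0400 − 0.4409 = -0.4809 ≈ -0.48
Risk-neutral Pr[S_T > K] = N(d₂) = N(-0.48) = 0.3156

0.3156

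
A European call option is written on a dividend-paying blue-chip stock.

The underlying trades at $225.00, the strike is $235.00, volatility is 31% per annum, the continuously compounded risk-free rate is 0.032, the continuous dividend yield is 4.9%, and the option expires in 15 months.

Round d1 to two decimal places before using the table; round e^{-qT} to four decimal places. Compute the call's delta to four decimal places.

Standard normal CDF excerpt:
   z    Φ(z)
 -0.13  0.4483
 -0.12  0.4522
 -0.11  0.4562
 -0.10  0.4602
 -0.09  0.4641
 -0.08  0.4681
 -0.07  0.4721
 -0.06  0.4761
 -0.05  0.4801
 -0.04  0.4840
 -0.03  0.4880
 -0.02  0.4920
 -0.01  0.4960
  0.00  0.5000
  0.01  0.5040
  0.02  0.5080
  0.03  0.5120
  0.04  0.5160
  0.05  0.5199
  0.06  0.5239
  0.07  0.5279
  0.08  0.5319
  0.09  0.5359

0.4665

σ√T = 0.31·√1.25 = 0.3466
ln(S/K) + (r − q + σ²/2)T = ln(225/235) + (0.032 − 0.049 + 0.31²/2)·1.25 = -0.0435 + 0.0388 = -0.0047
d₁ = -0.0047 / 0.3466 = -0.0135 → -0.01
N(d₁) = N(-0.01) = 0.4960
Δ_call = exp(−qT)·N(d₁) = 0.9406·0.4960 = 0.4665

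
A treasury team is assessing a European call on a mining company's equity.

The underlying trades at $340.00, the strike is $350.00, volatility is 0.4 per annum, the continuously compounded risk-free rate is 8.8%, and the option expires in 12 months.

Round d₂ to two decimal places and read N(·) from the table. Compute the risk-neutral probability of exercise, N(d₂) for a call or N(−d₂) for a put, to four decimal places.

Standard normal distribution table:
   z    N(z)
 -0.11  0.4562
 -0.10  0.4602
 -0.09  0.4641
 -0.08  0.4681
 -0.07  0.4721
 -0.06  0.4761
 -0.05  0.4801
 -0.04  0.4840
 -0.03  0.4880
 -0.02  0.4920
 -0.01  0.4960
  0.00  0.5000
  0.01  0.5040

σ√T = 0.4·√1 = 0.4000
d₁ = [ln(340/350) + (0.088 + 0.4²/2)·1] / 0.4000 = [-0.0290 + 0.1680] / 0.4000 = 0.3475 ⇒ 0.35
d₂ = d₁ − σ√T = 0.3475 − 0.4000 = -0.0525 ⇒ -0.05
Risk-neutral Pr[S_T > K] = N(d₂) = N(-0.05) = 0.4801

0.4801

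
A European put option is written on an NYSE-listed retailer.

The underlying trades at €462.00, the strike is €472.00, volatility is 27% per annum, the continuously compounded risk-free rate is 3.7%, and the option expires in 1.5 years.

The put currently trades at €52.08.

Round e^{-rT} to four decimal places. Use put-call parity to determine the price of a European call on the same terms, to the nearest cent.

€67.57

exp(−rT) = exp(−0.037·1.5) = 0.9460
Put-call parity: C − P = S − K·e^(−rT) = 462 − 472·0.9460 = 462 − 446.5120 = 15.4880
C = P + (C − P) = 52.08 + (15.4880) = 67.5680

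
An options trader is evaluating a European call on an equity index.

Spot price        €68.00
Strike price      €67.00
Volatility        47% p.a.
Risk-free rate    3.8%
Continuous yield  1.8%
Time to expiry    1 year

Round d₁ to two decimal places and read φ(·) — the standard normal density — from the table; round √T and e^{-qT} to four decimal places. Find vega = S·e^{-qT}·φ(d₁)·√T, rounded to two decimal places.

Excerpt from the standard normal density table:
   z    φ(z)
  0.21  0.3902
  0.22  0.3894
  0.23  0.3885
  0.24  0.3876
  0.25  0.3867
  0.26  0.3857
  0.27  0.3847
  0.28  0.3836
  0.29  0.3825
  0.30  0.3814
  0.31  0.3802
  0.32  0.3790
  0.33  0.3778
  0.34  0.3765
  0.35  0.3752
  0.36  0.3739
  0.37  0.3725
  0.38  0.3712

σ√T = 0.47 × 1.0000 = 0.4700
d₁ = [ln(68/67) + (0.038 − 0.018 + 0.47²/2)·1] / 0.4700 = [0.0148 + 0.1304] / 0.4700 = 0.3091 ≈ 0.31
√T = √1 = 1.0000
φ(d₁) = φ(0.31) = 0.3802
e^(−qT) = e^(−0.018·1) = 0.9822
vega = S·e^(−qT)·φ(d₁)·√T = 68·0.9822·0.3802·1.0000 = 25.3934

25.39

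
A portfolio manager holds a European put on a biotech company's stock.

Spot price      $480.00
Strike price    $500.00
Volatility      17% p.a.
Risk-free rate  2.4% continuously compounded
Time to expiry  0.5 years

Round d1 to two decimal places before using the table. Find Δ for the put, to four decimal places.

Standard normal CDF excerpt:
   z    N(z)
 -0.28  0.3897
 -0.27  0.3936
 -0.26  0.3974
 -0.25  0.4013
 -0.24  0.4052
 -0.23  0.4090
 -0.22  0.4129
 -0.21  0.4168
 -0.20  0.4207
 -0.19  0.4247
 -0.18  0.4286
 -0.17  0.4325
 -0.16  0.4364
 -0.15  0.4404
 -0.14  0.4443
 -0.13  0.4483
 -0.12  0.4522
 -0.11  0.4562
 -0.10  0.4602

-0.5714

T = 0.5;  σ√T = 0.1202
d₁ = [ln(480/500) + (0.024 + 0.17²/2)·0.5] / 0.1202 = [-0.0408 + 0.0192] / 0.1202 = -0.1797 which rounds to -0.18
N(d₁) = N(-0.18) = 0.4286
Δ_put = N(d₁) − 1 = 0.4286 − 1 = -0.5714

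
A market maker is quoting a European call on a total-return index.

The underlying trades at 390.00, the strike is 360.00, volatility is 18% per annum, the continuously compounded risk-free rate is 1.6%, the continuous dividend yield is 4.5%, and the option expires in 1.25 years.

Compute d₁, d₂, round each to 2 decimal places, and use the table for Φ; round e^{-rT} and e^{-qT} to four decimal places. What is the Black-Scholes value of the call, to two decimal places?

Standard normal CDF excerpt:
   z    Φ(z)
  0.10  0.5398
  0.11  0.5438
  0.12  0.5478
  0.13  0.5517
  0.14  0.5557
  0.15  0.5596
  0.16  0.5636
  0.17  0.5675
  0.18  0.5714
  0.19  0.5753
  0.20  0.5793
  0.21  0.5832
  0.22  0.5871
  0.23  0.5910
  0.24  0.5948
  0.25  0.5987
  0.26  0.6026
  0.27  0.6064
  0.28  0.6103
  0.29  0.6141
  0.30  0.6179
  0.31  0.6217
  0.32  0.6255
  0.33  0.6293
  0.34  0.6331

T = 1.25;  σ√T = 0.2012
ln(S/K) + (r − q + σ²/2)T = ln(390/360) + (0.016 − 0.045 + 0.18²/2)·1.25 = 0.0800 − 0.0160 = 0.0640
d₁ = 0.0640 / 0.2012 = 0.3182 which rounds to 0.32
d₂ = d₁ − σ√T = 0.3182 − 0.2012 = 0.1170 which rounds to 0.12
exp(−qT) = exp(−0.045·1.25) = 0.9453;  exp(−rT) = exp(−0.016·1.25) = 0.9802
C = 390·0.9453·N(0.32) − 360·0.9802·N(0.12) = 390·0.9453·0.6255 − 360·0.9802·0.5478 = 230.6012 − 193.3033 = 37.2979

37.30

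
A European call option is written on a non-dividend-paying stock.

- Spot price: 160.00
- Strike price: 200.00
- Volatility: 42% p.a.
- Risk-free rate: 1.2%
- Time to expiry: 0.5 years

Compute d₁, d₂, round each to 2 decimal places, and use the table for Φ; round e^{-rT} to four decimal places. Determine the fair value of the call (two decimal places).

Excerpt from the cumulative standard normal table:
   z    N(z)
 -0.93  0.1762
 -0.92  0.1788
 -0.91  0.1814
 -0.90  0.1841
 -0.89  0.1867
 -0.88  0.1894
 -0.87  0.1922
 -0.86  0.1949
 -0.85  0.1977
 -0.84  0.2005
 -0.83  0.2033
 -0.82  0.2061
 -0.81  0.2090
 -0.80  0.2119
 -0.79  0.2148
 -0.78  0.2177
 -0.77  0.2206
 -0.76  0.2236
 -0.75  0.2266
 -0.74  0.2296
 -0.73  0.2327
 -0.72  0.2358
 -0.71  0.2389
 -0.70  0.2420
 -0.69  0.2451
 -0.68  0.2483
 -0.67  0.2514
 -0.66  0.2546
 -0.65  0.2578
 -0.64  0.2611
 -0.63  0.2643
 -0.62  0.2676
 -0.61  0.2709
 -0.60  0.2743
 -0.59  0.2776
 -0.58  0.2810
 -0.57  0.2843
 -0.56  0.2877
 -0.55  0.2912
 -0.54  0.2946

σ√T = 0.42·√0.5 = 0.2970
d₁ = [ln(160/200) + (0.012 + ½·0.42²)·0.5] / (σ√T) = (-0.2231 + 0.0501) / 0.2970 = -0.5827 ≈ -0.58
d₂ = -0.5827 − 0.2970 = -0.8797 ≈ -0.88
e^(−rT) = e^(−0.012·0.5) = 0.9940
N(d₁) = N(-0.58) = 0.2810;  N(d₂) = N(-0.88) = 0.1894
C = 160·0.2810 − 200·0.9940·0.1894 = 44.9600 − 37.6527 = 7.3073

7.31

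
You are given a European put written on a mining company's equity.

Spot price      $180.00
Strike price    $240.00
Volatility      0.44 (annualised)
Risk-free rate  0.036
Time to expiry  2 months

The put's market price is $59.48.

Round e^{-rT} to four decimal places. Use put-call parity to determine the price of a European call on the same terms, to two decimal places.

e^(−rT) = e^(−0.036·0.1667) = 0.9940
Put-call parity: C − P = S − K·e^(−rT) = 180 − 240·0.9940 = 180 − 238.5600 = -58.5600
C = P + (C − P) = 59.48 + (-58.5600) = 0.9200

$0.92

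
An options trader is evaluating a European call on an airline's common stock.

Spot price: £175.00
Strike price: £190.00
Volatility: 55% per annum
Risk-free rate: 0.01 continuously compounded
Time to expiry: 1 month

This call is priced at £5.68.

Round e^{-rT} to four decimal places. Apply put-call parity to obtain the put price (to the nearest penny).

e^(−rT) = e^(−0.01·0.08333) = 0.9992
Put-call parity: C − P = S − K·e^(−rT) = 175 − 190·0.9992 = 175 − 189.8480 = -14.8480
P = C − (C − P) = 5.68 − (-14.8480) = 20.5280

£20.53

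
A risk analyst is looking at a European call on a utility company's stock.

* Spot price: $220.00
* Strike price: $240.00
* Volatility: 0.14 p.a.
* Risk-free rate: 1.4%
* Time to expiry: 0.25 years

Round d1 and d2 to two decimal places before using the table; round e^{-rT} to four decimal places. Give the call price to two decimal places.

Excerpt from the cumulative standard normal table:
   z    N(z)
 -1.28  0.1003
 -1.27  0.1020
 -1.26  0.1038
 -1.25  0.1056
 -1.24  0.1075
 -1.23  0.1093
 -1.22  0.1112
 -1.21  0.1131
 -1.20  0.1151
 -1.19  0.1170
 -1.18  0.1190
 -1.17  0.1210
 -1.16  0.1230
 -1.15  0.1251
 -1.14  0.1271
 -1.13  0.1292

σ√T = 0.14 × 0.5000 = 0.0700
d₁ = [ln(220/240) + (0.014 + 0.14²/2)·0.25] / 0.0700 = [-0.0870 + 0.0060] / 0.0700 = -1.1580 ≈ -1.16
d₂ = d₁ − σ√T = -1.1580 − 0.0700 = -1.2280 ≈ -1.23
e^(−rT) = e^(−0.014·0.25) = 0.9965
N(d₁) = N(-1.16) = 0.1230;  N(d₂) = N(-1.23) = 0.1093
C = 220·0.1230 − 240·0.9965·0.1093 = 27.0600 − 26.1402 = 0.9198

$0.92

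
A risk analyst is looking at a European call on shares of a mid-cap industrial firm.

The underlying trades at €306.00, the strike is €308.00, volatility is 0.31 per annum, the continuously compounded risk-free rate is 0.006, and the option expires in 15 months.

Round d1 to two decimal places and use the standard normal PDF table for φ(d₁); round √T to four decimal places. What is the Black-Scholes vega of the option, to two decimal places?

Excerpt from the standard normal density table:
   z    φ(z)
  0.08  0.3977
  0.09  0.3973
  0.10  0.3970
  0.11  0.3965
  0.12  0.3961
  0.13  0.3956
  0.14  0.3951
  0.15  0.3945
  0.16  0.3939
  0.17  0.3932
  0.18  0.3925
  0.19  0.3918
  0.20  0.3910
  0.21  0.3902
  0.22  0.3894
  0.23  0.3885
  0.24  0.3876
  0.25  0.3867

134.28

T = 1.25;  σ√T = 0.3466
ln(S/K) + (r + σ²/2)T = ln(306/308) + (0.006 + 0.31²/2)·1.25 = -0.0065 + 0.0676 = 0.0610
d₁ = 0.0610 / 0.3466 = 0.1761 which rounds to 0.18
√T = √1.25 = 1.1180
φ(d₁) = φ(0.18) = 0.3925
vega = S·φ(d₁)·√T = 306·0.3925·1.1180 = 134.2774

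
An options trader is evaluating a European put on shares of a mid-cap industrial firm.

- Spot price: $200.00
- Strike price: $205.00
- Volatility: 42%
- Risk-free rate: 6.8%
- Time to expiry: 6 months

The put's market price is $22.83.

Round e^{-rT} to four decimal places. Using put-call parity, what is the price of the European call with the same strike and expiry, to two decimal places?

exp(−rT) = exp(−0.068·0.5) = 0.9666
Put-call parity: C − P = S − K·e^(−rT) = 200 − 205·0.9666 = 200 − 198.1530 = 1.8470
C = P + (C − P) = 22.83 + (1.8470) = 24.6770

$24.68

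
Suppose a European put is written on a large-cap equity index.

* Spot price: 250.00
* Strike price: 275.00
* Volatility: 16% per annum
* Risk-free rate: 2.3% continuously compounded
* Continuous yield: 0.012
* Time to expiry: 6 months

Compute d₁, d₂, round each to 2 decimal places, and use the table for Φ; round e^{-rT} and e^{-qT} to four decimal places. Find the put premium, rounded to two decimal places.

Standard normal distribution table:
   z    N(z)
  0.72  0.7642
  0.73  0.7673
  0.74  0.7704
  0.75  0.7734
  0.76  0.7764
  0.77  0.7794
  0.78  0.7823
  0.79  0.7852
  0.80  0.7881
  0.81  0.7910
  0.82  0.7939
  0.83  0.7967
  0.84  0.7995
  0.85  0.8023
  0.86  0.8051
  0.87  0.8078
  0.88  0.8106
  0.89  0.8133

σ√T = 0.16·√0.5 = 0.1131
ln(S/K) + (r − q + σ²/2)T = ln(250/275) + (0.023 − 0.012 + 0.16²/2)·0.5 = -0.0953 + 0.0119 = -0.0834
d₁ = -0.0834 / 0.1131 = -0.7372 ⇒ -0.74
d₂ = d₁ − σ√T = -0.7372 − 0.1131 = -0.8504 ⇒ -0.85
e^(−qT) = e^(−0.012·0.5) = 0.9940;  e^(−rT) = e^(−0.023·0.5) = 0.9886
P = 275·0.9886·N(0.85) − 250·0.9940·N(0.74) = 275·0.9886·0.8023 − 250·0.9940·0.7704 = 218.1173 − 191.4444 = 26.6729

26.67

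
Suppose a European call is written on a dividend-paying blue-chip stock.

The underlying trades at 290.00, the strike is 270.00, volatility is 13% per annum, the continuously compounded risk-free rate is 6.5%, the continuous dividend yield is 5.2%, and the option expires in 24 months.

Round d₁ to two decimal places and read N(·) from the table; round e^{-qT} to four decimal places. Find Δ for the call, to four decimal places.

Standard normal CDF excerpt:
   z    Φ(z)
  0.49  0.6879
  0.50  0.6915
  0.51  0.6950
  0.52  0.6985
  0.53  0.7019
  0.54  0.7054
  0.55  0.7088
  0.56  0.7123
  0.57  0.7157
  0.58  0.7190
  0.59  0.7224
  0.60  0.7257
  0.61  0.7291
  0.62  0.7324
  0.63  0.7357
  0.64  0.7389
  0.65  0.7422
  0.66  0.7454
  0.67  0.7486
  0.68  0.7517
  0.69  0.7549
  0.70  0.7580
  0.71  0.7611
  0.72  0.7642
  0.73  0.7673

T = 2;  σ√T = 0.1838
ln(S/K) + (r − q + σ²/2)T = ln(290/270) + (0.065 − 0.052 + 0.13²/2)·2 = 0.0715 + 0.0429 = 0.1144
d₁ = 0.1144 / 0.1838 = 0.6220 ≈ 0.62
N(d₁) = N(0.62) = 0.7324
Δ_call = exp(−qT)·N(d₁) = 0.9012·0.7324 = 0.6600

0.6600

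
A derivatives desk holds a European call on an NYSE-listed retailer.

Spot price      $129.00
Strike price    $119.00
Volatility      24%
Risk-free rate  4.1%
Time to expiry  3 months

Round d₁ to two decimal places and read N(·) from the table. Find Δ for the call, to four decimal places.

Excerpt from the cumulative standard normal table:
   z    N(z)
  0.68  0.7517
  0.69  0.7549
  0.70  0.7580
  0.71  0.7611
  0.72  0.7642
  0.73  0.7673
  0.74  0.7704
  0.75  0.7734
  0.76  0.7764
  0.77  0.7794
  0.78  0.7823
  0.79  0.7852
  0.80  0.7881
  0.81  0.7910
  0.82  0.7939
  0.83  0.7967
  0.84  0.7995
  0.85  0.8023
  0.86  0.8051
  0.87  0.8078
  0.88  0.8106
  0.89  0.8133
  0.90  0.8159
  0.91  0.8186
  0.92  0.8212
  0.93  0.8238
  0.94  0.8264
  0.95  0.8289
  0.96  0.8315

σ√T = 0.24·√0.25 = 0.1200
d₁ = [ln(129/119) + (0.041 + ½·0.24²)·0.25] / (σ√T) = (0.0807 + 0.0175) / 0.1200 = 0.8178 which rounds to 0.82
N(d₁) = N(0.82) = 0.7939
Δ_call = N(d₁) = 0.7939

0.7939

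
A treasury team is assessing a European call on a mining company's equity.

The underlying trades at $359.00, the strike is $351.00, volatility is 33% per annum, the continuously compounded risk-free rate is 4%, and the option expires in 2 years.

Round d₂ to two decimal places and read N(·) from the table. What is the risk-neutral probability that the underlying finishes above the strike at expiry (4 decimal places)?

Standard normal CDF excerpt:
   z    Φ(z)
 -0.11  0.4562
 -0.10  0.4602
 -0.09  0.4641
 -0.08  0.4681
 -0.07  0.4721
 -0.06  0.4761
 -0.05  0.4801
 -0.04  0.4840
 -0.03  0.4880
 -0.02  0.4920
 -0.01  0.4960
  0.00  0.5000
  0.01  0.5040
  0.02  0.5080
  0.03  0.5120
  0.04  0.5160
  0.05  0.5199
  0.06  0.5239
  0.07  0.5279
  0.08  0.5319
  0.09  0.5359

σ√T = 0.33·√2 = 0.4667
ln(S/K) + (r + σ²/2)T = ln(359/351) + (0.04 + 0.33²/2)·2 = 0.0225 + 0.1889 = 0.2114
d₁ = 0.2114 / 0.4667 = 0.4531 ≈ 0.45
d₂ = d₁ − σ√T = 0.4531 − 0.4667 = -0.0136 ≈ -0.01
Risk-neutral Pr[S_T > K] = N(d₂) = N(-0.01) = 0.4960

0.4960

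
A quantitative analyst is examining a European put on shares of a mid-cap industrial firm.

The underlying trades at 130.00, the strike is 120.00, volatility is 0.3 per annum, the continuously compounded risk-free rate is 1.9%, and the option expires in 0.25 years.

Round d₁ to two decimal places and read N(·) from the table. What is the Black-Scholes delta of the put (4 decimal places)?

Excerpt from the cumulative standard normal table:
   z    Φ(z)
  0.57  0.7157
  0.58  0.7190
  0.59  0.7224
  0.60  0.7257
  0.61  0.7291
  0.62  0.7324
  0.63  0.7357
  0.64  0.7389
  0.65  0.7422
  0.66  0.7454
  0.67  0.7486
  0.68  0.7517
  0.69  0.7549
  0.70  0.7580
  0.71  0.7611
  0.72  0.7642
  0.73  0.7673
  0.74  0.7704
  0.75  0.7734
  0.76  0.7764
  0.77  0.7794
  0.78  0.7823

σ√T = 0.3 × 0.5000 = 0.1500
ln(S/K) + (r + σ²/2)T = ln(130/120) + (0.019 + 0.3²/2)·0.25 = 0.0800 + 0.0160 = 0.0960
d₁ = 0.0960 / 0.1500 = 0.6403 ⇒ 0.64
N(d₁) = N(0.64) = 0.7389
Δ_put = N(d₁) − 1 = 0.7389 − 1 = -0.2611

-0.2611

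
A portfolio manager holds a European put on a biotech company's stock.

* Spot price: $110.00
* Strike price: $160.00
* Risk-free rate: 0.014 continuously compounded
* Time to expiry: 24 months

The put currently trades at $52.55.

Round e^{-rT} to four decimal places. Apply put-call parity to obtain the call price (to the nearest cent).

e^(−rT) = e^(−0.014·2) = 0.9724
Put-call parity: C − P = S − K·e^(−rT) = 110 − 160·0.9724 = 110 − 155.5840 = -45.5840
C = P + (C − P) = 52.55 + (-45.5840) = 6.9660

$6.97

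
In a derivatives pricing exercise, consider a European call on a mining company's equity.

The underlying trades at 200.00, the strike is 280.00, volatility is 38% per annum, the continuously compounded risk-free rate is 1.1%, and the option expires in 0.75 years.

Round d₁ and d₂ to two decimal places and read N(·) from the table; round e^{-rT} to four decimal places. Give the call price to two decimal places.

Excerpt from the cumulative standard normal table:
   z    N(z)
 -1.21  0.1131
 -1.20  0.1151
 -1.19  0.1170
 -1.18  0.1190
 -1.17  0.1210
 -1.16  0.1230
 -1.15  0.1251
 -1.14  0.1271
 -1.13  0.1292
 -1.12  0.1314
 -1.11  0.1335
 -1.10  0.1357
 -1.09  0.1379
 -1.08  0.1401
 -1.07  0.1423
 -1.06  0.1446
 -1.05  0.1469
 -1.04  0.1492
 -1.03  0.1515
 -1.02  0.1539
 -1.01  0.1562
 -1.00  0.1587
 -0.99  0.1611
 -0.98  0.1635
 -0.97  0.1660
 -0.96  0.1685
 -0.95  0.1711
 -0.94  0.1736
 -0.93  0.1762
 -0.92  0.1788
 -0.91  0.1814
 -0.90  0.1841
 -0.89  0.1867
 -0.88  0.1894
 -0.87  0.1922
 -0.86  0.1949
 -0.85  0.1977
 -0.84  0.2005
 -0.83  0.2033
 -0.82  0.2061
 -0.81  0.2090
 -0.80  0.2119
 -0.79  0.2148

σ√T = 0.38·√0.75 = 0.3291
d₁ = [ln(200/280) + (0.011 + 0.38²/2)·0.75] / 0.3291 = [-0.3365 + 0.0624] / 0.3291 = -0.8328 which rounds to -0.83
d₂ = d₁ − σ√T = -0.8328 − 0.3291 = -1.1619 which rounds to -1.16
exp(−rT) = exp(−0.011·0.75) = 0.9918
N(d₁) = N(-0.83) = 0.2033;  N(d₂) = N(-1.16) = 0.1230
C = 200·0.2033 − 280·0.9918·0.1230 = 40.6600 − 34.1576 = 6.5024

6.50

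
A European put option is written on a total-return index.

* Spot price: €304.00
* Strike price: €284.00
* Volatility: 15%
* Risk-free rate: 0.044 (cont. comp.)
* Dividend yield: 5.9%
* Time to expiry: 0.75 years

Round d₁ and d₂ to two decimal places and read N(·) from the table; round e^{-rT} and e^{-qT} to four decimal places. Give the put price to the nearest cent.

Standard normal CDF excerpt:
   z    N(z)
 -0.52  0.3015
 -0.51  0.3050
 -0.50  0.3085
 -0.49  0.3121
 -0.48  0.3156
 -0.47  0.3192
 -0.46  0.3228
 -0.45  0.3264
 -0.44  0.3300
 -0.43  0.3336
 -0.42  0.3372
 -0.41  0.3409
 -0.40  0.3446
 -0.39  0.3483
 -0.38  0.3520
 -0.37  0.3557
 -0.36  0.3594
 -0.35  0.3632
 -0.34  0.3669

σ√T = 0.15·√0.75 = 0.1299
ln(S/K) + (r − q + σ²/2)T = ln(304/284) + (0.044 − 0.059 + 0.15²/2)·0.75 = 0.0681 − 0.0028 = 0.0652
d₁ = 0.0652 / 0.1299 = 0.5022 which rounds to 0.50
d₂ = d₁ − σ√T = 0.5022 − 0.1299 = 0.3723 which rounds to 0.37
e^(−qT) = e^(−0.059·0.75) = 0.9567;  e^(−rT) = e^(−0.044·0.75) = 0.9675
P = 284·0.9675·N(-0.37) − 304·0.9567·N(-0.50) = 284·0.9675·0.3557 − 304·0.9567·0.3085 = 97.7357 − 89.7232 = 8.0125

€8.01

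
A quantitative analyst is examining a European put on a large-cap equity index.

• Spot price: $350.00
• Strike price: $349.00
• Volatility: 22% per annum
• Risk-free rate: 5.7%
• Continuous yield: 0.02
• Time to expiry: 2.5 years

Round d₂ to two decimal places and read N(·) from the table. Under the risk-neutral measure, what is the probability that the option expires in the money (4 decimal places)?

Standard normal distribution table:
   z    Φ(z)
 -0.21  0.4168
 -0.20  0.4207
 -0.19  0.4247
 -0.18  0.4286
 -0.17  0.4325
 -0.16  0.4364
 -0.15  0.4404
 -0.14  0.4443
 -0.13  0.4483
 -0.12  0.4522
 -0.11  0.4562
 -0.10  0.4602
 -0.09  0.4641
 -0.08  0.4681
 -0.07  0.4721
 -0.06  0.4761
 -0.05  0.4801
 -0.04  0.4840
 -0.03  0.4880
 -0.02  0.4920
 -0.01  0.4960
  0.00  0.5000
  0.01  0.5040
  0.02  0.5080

0.4602

T = 2.5;  σ√T = 0.3479
d₁ = [ln(350/349) + (0.057 − 0.02 + 0.22²/2)·2.5] / 0.3479 = [0.0029 + 0.1530] / 0.3479 = 0.4481 ⇒ 0.45
d₂ = d₁ − σ√T = 0.4481 − 0.3479 = 0.1002 ⇒ 0.10
Pr(exercise) under Q = N(−d₂) = N(-0.10) = 0.4602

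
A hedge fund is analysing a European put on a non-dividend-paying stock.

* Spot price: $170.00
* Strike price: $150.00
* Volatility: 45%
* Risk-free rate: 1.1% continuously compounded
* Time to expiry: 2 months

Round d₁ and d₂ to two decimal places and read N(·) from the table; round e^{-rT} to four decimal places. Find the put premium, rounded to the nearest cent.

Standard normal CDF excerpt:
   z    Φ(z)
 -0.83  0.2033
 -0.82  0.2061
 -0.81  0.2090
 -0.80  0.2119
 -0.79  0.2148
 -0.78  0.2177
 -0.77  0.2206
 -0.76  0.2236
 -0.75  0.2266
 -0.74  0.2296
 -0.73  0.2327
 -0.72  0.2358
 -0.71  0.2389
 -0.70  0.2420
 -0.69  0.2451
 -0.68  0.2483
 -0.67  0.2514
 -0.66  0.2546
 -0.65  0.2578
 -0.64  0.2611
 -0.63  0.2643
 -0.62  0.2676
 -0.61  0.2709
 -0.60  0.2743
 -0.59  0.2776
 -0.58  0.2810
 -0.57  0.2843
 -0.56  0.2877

$4.06

σ√T = 0.45·√0.1667 = 0.1837
d₁ = [ln(170/150) + (0.011 + 0.45²/2)·0.1667] / 0.1837 = [0.1252 + 0.0187] / 0.1837 = 0.7831 ⇒ 0.78
d₂ = d₁ − σ√T = 0.7831 − 0.1837 = 0.5994 ⇒ 0.60
exp(−rT) = exp(−0.011·0.1667) = 0.9982
N(−d₂) = N(-0.60) = 0.2743;  N(−d₁) = N(-0.78) = 0.2177
P = 150·0.9982·0.2743 − 170·0.2177 = 41.0709 − 37.0090 = 4.0619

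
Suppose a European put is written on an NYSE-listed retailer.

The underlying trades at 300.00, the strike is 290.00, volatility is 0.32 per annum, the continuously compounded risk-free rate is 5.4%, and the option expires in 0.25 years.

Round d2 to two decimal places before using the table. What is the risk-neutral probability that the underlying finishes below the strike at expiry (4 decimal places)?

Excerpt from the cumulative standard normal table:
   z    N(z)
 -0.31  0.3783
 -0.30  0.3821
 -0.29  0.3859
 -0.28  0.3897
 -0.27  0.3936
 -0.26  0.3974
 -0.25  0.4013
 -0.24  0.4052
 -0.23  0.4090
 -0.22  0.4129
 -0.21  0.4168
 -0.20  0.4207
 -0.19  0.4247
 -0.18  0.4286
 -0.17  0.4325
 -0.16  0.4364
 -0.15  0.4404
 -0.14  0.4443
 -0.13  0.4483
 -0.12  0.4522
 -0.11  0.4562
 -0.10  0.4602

σ√T = 0.32 × 0.5000 = 0.1600
d₁ = [ln(300/290) + (0.054 + 0.32²/2)·0.25] / 0.1600 = [0.0339 + 0.0263] / 0.1600 = 0.3763 → 0.38
d₂ = d₁ − σ√T = 0.3763 − 0.1600 = 0.2163 → 0.22
Risk-neutral Pr[S_T < K] = N(−d₂) = N(-0.22) = 0.4129

0.4129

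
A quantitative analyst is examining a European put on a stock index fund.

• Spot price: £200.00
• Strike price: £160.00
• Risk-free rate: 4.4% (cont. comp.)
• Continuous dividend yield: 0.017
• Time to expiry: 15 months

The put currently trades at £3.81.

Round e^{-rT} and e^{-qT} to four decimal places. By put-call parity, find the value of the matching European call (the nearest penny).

£48.17

exp(−qT) = exp(−0.017·1.25) = 0.9790;  exp(−rT) = exp(−0.044·1.25) = 0.9465
Put-call parity: C − P = S·e^(−qT) − K·e^(−rT) = 200·0.9790 − 160·0.9465 = 195.8000 − 151.4400 = 44.3600
C = P + (C − P) = 3.81 + (44.3600) = 48.1700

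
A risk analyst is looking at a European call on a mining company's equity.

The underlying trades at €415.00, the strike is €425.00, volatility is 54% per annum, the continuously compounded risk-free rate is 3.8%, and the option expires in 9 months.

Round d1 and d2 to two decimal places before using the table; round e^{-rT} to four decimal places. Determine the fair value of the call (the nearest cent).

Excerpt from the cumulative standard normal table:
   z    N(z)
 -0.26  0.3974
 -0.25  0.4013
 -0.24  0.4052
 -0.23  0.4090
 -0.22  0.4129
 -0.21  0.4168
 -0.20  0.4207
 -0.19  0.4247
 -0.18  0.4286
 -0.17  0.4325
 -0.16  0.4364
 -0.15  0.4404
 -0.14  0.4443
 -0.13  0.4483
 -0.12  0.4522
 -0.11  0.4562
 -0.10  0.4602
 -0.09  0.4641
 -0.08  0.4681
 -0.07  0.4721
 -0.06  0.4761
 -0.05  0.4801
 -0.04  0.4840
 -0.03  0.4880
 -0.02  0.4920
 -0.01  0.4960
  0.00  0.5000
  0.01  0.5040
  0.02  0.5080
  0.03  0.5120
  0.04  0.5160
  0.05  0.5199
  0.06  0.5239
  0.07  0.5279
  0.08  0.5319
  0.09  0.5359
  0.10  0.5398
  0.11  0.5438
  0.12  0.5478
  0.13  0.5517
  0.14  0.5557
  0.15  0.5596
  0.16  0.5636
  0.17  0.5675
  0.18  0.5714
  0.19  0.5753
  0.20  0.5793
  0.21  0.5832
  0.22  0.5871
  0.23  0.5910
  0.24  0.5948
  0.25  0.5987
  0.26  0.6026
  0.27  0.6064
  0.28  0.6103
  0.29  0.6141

σ√T = 0.54 × 0.8660 = 0.4677
ln(S/K) + (r + σ²/2)T = ln(415/425) + (0.038 + 0.54²/2)·0.75 = -0.0238 + 0.1379 = 0.1140
d₁ = 0.1140 / 0.4677 = 0.2439 which rounds to 0.24
d₂ = d₁ − σ√T = 0.2439 − 0.4677 = -0.2238 which rounds to -0.22
exp(−rT) = exp(−0.038·0.75) = 0.9719
N(d₁) = N(0.24) = 0.5948;  N(d₂) = N(-0.22) = 0.4129
C = 415·0.5948 − 425·0.9719·0.4129 = 246.8420 − 170.5514 = 76.2906

€76.29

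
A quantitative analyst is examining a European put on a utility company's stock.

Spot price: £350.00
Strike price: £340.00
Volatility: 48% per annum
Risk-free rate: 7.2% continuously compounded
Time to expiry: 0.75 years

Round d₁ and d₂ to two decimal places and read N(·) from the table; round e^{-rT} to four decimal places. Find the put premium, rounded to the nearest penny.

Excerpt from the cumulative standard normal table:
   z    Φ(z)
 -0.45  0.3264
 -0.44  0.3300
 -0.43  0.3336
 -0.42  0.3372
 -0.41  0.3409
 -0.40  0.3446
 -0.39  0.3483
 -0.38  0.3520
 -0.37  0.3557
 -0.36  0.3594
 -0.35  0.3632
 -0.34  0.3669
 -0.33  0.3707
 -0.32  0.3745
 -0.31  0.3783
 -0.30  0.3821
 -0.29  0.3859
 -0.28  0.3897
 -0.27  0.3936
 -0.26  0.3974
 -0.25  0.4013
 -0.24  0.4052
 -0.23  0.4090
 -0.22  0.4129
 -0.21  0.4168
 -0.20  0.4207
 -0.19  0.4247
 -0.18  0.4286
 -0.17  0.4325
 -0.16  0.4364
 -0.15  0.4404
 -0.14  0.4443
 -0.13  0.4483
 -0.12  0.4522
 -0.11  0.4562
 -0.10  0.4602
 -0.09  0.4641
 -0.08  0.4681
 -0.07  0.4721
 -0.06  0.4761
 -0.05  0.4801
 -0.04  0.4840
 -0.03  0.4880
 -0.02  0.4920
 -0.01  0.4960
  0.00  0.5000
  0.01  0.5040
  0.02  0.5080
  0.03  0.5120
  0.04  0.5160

σ√T = 0.48 × 0.8660 = 0.4157
d₁ = [ln(350/340) + (0.072 + 0.48²/2)·0.75] / 0.4157 = [0.0290 + 0.1404] / 0.4157 = 0.4075 ⇒ 0.41
d₂ = d₁ − σ√T = 0.4075 − 0.4157 = -0.0082 ⇒ -0.01
e^(−rT) = e^(−0.072·0.75) = 0.9474
N(−d₂) = N(0.01) = 0.5040;  N(−d₁) = N(-0.41) = 0.3409
P = 340·0.9474·0.5040 − 350·0.3409 = 162.3465 − 119.3150 = 43.0315

£43.03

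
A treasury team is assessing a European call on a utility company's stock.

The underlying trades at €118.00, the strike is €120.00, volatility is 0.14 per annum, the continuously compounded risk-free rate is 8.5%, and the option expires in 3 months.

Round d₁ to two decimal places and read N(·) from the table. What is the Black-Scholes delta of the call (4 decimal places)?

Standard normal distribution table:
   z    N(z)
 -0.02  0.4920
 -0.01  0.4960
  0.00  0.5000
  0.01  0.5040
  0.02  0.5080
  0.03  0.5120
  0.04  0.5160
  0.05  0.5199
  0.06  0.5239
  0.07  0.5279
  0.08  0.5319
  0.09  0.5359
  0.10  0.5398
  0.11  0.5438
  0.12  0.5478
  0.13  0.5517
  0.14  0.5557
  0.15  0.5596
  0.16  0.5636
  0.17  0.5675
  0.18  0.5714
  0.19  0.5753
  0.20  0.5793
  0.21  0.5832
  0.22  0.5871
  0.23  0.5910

0.5398

T = 0.25;  σ√T = 0.0700
d₁ = [ln(118/120) + (0.085 + 0.14²/2)·0.25] / 0.0700 = [-0.0168 + 0.0237] / 0.0700 = 0.0985 ≈ 0.10
N(d₁) = N(0.10) = 0.5398
Δ_call = N(d₁) = 0.5398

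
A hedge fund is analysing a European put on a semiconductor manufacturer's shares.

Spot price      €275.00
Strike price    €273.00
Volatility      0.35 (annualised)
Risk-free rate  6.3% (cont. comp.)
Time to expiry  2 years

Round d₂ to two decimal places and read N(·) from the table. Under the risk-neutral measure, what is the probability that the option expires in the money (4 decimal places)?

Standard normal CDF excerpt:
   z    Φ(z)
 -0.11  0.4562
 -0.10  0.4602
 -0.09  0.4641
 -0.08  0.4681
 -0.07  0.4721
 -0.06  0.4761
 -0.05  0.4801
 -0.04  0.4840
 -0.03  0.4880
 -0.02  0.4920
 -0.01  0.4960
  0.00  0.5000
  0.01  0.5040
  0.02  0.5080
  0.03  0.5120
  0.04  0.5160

0.4920

T = 2;  σ√T = 0.4950
d₁ = [ln(275/273) + (0.063 + 0.35²/2)·2] / 0.4950 = [0.0073 + 0.2485] / 0.4950 = 0.5168 which rounds to 0.52
d₂ = d₁ − σ√T = 0.5168 − 0.4950 = 0.0218 which rounds to 0.02
Pr(exercise) under Q = N(−d₂) = N(-0.02) = 0.4920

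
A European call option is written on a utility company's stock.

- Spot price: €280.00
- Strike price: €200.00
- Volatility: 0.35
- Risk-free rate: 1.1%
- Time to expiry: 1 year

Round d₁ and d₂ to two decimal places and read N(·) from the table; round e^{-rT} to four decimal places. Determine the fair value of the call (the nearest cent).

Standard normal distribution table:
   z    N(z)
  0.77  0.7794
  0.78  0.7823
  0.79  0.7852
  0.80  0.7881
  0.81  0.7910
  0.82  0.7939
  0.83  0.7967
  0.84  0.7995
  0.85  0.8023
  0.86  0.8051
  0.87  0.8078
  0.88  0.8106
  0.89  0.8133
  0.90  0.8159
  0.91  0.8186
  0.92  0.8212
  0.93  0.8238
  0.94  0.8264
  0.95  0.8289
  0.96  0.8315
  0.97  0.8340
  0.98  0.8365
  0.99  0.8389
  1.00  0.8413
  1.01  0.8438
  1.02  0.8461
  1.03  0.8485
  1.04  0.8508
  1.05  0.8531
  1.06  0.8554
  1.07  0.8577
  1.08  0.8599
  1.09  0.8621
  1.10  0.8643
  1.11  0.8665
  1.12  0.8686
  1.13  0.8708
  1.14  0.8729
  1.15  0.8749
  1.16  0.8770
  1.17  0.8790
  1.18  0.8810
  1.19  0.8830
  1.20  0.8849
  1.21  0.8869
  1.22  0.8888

σ√T = 0.35 × 1.0000 = 0.3500
ln(S/K) + (r + σ²/2)T = ln(280/200) + (0.011 + 0.35²/2)·1 = 0.3365 + 0.0722 = 0.4087
d₁ = 0.4087 / 0.3500 = 1.1678 ≈ 1.17
d₂ = d₁ − σ√T = 1.1678 − 0.3500 = 0.8178 ≈ 0.82
e^(−rT) = e^(−0.011·1) = 0.9891
N(d₁) = N(1.17) = 0.8790;  N(d₂) = N(0.82) = 0.7939
C = 280·0.8790 − 200·0.9891·0.7939 = 246.1200 − 157.0493 = 89.0707

€89.07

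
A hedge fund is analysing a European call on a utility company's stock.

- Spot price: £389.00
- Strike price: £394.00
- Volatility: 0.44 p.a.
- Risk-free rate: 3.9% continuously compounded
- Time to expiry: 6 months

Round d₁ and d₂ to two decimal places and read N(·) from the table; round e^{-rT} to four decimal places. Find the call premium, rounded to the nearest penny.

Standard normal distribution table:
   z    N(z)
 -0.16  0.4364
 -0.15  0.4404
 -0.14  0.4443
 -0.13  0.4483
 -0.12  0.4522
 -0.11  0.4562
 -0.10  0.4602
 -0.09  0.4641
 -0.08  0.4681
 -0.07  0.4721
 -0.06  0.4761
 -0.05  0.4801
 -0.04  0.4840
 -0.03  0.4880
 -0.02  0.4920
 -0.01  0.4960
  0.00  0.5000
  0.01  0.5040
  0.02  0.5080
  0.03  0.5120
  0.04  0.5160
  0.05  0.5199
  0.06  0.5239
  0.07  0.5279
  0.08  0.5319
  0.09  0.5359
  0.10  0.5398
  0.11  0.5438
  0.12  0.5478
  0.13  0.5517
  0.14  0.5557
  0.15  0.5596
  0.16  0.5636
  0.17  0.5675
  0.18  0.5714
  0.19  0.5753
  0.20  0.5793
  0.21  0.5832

£49.05

σ√T = 0.44·√0.5 = 0.3111
d₁ = [ln(389/394) + (0.039 + 0.44²/2)·0.5] / 0.3111 = [-0.0128 + 0.0679] / 0.3111 = 0.1772 ⇒ 0.18
d₂ = d₁ − σ√T = 0.1772 − 0.3111 = -0.1339 ⇒ -0.13
exp(−rT) = exp(−0.039·0.5) = 0.9807
N(d₁) = N(0.18) = 0.5714;  N(d₂) = N(-0.13) = 0.4483
C = 389·0.5714 − 394·0.9807·0.4483 = 222.2746 − 173.2212 = 49.0534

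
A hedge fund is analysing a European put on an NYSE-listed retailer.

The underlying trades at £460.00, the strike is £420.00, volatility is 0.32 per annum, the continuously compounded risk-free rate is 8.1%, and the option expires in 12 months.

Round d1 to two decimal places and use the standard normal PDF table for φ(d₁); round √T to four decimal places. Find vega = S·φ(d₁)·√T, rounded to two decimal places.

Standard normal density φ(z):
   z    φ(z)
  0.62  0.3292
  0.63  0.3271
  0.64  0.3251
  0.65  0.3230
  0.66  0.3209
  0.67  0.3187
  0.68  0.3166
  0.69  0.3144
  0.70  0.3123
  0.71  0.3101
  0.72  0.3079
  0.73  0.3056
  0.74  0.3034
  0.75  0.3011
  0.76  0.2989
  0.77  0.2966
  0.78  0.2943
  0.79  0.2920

σ√T = 0.32·√1 = 0.3200
ln(S/K) + (r + σ²/2)T = ln(460/420) + (0.081 + 0.32²/2)·1 = 0.0910 + 0.1322 = 0.2232
d₁ = 0.2232 / 0.3200 = 0.6974 ⇒ 0.70
√T = √1 = 1.0000
φ(d₁) = φ(0.70) = 0.3123
vega = S·φ(d₁)·√T = 460·0.3123·1.0000 = 143.6580

143.66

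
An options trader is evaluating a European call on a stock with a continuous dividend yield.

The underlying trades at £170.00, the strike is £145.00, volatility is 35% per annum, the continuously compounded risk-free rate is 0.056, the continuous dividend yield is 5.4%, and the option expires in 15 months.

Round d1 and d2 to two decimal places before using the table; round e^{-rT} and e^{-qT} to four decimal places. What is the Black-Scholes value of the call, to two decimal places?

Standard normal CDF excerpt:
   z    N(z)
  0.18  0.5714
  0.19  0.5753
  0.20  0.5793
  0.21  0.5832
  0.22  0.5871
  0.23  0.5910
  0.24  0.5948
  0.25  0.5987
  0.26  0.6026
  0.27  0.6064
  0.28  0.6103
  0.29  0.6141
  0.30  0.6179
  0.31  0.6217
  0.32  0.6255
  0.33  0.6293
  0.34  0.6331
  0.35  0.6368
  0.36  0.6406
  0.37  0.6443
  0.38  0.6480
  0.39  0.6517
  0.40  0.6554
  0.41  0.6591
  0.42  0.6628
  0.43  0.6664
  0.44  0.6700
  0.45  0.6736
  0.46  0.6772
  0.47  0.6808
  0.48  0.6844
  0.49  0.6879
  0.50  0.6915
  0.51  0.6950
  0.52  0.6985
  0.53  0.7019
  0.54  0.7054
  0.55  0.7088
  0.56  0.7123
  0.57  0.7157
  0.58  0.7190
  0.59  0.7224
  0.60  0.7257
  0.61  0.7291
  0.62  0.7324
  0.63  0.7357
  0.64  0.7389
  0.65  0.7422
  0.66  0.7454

T = 1.25;  σ√T = 0.3913
d₁ = [ln(170/145) + (0.056 − 0.054 + 0.35²/2)·1.25] / 0.3913 = [0.1591 + 0.0791] / 0.3913 = 0.6085 ⇒ 0.61
d₂ = d₁ − σ√T = 0.6085 − 0.3913 = 0.2172 ⇒ 0.22
exp(−qT) = exp(−0.054·1.25) = 0.9347;  exp(−rT) = exp(−0.056·1.25) = 0.9324
N(d₁) = N(0.61) = 0.7291;  N(d₂) = N(0.22) = 0.5871
C = 170·0.9347·0.7291 − 145·0.9324·0.5871 = 115.8533 − 79.3747 = 36.4785

£36.48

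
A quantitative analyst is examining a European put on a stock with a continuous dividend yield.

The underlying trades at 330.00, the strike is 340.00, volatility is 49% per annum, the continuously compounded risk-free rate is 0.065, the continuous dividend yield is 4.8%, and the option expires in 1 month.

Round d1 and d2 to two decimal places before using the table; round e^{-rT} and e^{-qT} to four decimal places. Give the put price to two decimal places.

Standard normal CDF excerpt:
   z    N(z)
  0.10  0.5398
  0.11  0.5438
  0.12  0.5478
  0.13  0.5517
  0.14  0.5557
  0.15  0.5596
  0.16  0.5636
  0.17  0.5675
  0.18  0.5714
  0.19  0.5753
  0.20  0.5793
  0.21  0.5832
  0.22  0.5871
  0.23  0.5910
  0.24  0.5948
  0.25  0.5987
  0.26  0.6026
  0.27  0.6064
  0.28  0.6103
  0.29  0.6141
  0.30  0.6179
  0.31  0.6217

23.73

σ√T = 0.49 × 0.2887 = 0.1415
d₁ = [ln(330/340) + (0.065 − 0.048 + ½·0.49²)·0.08333] / (σ√T) = (-0.0299 + 0.0114) / 0.1415 = -0.1303 → -0.13
d₂ = -0.1303 − 0.1415 = -0.2718 → -0.27
e^(−qT) = e^(−0.048·0.08333) = 0.9960;  e^(−rT) = e^(−0.065·0.08333) = 0.9946
P = 340·0.9946·N(0.27) − 330·0.9960·N(0.13) = 340·0.9946·0.6064 − 330·0.9960·0.5517 = 205.0626 − 181.3328 = 23.7299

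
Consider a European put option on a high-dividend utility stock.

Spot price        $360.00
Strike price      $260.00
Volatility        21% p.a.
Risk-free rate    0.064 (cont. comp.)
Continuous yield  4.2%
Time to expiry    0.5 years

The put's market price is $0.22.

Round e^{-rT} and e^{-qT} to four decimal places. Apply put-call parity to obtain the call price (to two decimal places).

$100.92

e^(−qT) = e^(−0.042·0.5) = 0.9792;  e^(−rT) = e^(−0.064·0.5) = 0.9685
Put-call parity: C − P = S·e^(−qT) − K·e^(−rT) = 360·0.9792 − 260·0.9685 = 352.5120 − 251.8100 = 100.7020
C = P + (C − P) = 0.22 + (100.7020) = 100.9220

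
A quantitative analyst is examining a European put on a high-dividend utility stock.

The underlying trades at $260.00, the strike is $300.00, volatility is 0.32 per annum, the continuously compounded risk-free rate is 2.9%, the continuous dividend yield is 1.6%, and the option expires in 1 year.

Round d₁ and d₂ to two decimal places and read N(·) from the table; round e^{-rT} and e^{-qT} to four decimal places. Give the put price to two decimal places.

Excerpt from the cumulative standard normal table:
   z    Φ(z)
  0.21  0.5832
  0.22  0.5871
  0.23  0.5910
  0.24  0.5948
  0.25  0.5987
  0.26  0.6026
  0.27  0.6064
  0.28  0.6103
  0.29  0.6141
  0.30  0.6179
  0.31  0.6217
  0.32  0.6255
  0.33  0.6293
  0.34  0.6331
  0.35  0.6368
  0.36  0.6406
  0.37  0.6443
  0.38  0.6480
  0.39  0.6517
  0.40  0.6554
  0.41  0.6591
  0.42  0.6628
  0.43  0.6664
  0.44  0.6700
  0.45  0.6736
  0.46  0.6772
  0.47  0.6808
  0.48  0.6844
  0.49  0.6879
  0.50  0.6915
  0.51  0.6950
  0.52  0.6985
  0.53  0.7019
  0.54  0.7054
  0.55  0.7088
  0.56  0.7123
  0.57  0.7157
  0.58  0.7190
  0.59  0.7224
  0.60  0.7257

$55.38

σ√T = 0.32 × 1.0000 = 0.3200
ln(S/K) + (r − q + σ²/2)T = ln(260/300) + (0.029 − 0.016 + 0.32²/2)·1 = -0.1431 + 0.0642 = -0.0789
d₁ = -0.0789 / 0.3200 = -0.2466 → -0.25
d₂ = d₁ − σ√T = -0.2466 − 0.3200 = -0.5666 → -0.57
exp(−qT) = exp(−0.016·1) = 0.9841;  exp(−rT) = exp(−0.029·1) = 0.9714
N(−d₂) = N(0.57) = 0.7157;  N(−d₁) = N(0.25) = 0.5987
P = 300·0.9714·0.7157 − 260·0.9841·0.5987 = 208.5693 − 153.1870 = 55.3823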